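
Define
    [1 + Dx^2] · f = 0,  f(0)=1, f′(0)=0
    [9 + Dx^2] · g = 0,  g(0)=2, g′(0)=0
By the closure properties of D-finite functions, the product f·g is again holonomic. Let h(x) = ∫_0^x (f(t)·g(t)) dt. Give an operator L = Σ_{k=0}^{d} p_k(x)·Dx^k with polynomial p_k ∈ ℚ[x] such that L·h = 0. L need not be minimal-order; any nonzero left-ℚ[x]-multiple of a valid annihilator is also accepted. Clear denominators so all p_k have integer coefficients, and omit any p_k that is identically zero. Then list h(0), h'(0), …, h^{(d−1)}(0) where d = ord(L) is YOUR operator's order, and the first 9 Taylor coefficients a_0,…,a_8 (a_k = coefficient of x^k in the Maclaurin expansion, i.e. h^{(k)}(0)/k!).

f: a_k = 1, 0, -1/2, 0, 1/24, 0, -1/720, 0, 1/40320, …
g: a_k = 2, 0, -9, 0, 27/4, 0, -81/40, 0, 729/2240, …
h₀=f·g: eliminate ⇒ L₀, order ≤ 2·2.
h=∫h₀ ⇒ L = L₀·Dx.
L = 64·Dx + 20·Dx^3 + Dx^5  (order 5).
h: a_k = 0, 2, 0, -10/3, 0, 34/15, 0, -52/63, 0, …
ICs: h(0) = 0, h′(0) = 2, h′′(0) = 0, h′′′(0) = -20, h′′′′(0) = 0.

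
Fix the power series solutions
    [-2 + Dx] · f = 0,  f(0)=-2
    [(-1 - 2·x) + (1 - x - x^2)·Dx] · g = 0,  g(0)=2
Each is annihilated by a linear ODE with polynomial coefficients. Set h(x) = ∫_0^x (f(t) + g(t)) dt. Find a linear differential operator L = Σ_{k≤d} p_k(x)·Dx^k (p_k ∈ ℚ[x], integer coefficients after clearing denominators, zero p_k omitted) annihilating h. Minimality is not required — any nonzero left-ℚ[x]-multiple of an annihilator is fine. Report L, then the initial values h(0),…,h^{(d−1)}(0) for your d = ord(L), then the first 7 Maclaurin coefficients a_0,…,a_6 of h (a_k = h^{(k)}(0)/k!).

f: a_k = -2, -4, -4, -8/3, -4/3, -8/15, -8/45, …
g: a_k = 2, 2, 4, 6, 10, 16, 26, …
Sum ⇒ L₀ = lclm(L_f,L_g) in ℚ(x)⟨Dx⟩.
Integrate: L := L₀·Dx.
L = (4 + 8·x + 24·x^2 + 8·x^3)·Dx + (-14·x - 10·x^2 + 8·x^3 + 4·x^4)·Dx^2 + (-1 + 5·x - x^2 - 6·x^3 - 2·x^4)·Dx^3  (order 3).
h: a_k = 0, 0, -1, 0, 5/6, 26/15, 116/45, …
ICs: h(0) = 0, h′(0) = 0, h′′(0) = -2.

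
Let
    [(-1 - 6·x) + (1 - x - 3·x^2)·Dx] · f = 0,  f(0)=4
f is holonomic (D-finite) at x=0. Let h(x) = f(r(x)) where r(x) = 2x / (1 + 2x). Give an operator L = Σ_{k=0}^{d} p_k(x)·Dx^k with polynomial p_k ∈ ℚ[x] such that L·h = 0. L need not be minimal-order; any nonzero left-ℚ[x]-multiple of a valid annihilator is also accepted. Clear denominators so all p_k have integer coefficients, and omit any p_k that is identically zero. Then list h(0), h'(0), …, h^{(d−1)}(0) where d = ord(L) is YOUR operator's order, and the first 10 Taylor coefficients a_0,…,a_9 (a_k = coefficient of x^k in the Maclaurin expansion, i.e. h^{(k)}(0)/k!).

L = (2 + 28·x) + (-1 - 4·x + 8·x^2 + 24·x^3)·Dx  (order 1).
h: a_k = 4, 8, 48, 0, 576, -1152, 9216, -32256, 175104, -737280, …
ICs: h(0) = 4.

f: a_k = 4, 4, 16, 28, 76, 160, 388, 868, 2032, 4636, …
Change of var in L_f (x↦r) gives L₀.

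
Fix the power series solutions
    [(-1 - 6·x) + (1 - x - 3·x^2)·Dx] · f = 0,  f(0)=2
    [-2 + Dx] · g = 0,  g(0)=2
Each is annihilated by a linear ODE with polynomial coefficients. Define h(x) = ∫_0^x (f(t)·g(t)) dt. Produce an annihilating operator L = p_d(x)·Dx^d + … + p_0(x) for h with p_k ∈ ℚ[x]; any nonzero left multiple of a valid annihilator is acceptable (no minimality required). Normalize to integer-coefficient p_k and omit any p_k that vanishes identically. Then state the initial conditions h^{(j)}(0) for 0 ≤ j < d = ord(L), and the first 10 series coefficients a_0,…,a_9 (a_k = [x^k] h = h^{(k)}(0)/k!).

f: a_k = 2, 2, 8, 14, 38, 80, 194, 434, 1016, 2318, …
g: a_k = 2, 4, 4, 8/3, 4/3, 8/15, 8/45, 16/315, 4/315, 8/2835, …
Sym-product of L_f,L_g gives L₀ (≤ ord 1).
h=∫h₀ ⇒ L = L₀·Dx.
L = (3 + 4·x - 6·x^2)·Dx + (-1 + x + 3·x^2)·Dx^2  (order 2).
h: a_k = 0, 4, 6, 32/3, 55/3, 172/5, 2948/45, 40924/315, 54829/210, 303472/567, …
ICs: h(0) = 0, h′(0) = 4.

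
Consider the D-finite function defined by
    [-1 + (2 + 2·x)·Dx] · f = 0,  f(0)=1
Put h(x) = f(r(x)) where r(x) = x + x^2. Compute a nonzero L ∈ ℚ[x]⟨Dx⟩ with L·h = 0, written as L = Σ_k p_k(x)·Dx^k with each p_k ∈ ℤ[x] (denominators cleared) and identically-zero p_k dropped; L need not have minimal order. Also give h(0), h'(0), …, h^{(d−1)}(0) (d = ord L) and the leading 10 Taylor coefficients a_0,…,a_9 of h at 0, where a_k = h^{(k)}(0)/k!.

f: a_k = 1, 1/2, -1/8, 1/16, -5/128, 7/256, -21/1024, 33/2048, -429/32768, 715/65536, …
L₀ from L_f via x↦r, Dx↦r'^{-1}Dx.
L = (-1 - 2·x) + (2 + 2·x + 2·x^2)·Dx  (order 1).
h: a_k = 1, 1/2, 3/8, -3/16, 3/128, 15/256, -57/1024, 21/2048, 867/32768, -1893/65536, …
ICs: h(0) = 1.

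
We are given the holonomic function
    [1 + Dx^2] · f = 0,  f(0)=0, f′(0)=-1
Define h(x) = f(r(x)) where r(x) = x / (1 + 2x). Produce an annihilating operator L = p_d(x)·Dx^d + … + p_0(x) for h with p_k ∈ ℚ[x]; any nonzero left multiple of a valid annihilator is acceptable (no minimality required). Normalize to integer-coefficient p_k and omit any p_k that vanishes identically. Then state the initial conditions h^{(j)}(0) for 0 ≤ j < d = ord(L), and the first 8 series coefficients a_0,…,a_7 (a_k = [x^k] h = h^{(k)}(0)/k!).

f: a_k = 0, -1, 0, 1/6, 0, -1/120, 0, 1/5040, …
f∘r: x↦r, Dx↦Dx/r' in L_f ⇒ L₀.
L = 1 + (4 + 24·x + 48·x^2 + 32·x^3)·Dx + (1 + 8·x + 24·x^2 + 32·x^3 + 16·x^4)·Dx^2  (order 2).
h: a_k = 0, -1, 2, -23/6, 7, -1441/120, 75/4, -123479/5040, …
ICs: h(0) = 0, h′(0) = -1.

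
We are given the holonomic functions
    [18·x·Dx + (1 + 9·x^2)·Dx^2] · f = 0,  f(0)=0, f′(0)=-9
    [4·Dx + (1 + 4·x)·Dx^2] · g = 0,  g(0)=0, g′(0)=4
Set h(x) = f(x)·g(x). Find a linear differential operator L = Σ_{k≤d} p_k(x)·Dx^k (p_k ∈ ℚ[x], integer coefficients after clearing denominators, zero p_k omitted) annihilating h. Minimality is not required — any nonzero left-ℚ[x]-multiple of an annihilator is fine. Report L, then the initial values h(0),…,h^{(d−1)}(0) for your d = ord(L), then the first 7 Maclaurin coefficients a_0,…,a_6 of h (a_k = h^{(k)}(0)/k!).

L = (2448 + 17280·x + 76464·x^2 + 518400·x^3 + 1399680·x^4 + 2426112·x^5 + 1679616·x^7)·Dx + (452 + 10800·x + 98028·x^2 + 491184·x^3 + 1840320·x^4 + 4339008·x^5 + 6531840·x^6 + 1259712·x^7 + 5878656·x^8)·Dx^2 + (136 + 1912·x + 18576·x^2 + 103608·x^3 + 389448·x^4 + 1100304·x^5 + 2239488·x^6 + 3277584·x^7 + 1259712·x^8 + 3359232·x^9)·Dx^3 + (13 + 176·x + 1234·x^2 + 6048·x^3 + 22833·x^4 + 68688·x^5 + 154224·x^6 + 279936·x^7 + 399492·x^8 + 209952·x^9 + 419904·x^10)·Dx^4  (order 4).
h: a_k = 0, 0, -36, 72, -84, 360, -9252/5, …
ICs: h(0) = 0, h′(0) = 0, h′′(0) = -72, h′′′(0) = 432.

f: a_k = 0, -9, 0, 27, 0, -729/5, 0, …
g: a_k = 0, 4, -8, 64/3, -64, 1024/5, -2048/3, …
Sym-product of L_f,L_g gives L₀ (≤ ord 4).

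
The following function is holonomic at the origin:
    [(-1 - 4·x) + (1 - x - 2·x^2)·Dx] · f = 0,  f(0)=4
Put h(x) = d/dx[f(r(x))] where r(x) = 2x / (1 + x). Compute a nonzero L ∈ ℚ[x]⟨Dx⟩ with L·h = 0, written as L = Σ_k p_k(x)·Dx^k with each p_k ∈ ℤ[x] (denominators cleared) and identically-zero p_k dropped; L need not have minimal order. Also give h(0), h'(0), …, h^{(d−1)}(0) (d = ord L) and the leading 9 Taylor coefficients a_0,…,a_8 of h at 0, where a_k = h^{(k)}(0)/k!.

L = (10 + 54·x + 270·x^2 + 162·x^3) + (-1 - 10·x + 90·x^3 + 81·x^4)·Dx  (order 1).
h: a_k = 8, 80, 216, 1440, 3240, 19440, 40824, 233280, 472392, …
ICs: h(0) = 8.

f: a_k = 4, 4, 12, 20, 44, 84, 172, 340, 684, …
L₀ from L_f via x↦r, Dx↦r'^{-1}Dx.
h=h₀': d/dx-closure on L₀ ⇒ L.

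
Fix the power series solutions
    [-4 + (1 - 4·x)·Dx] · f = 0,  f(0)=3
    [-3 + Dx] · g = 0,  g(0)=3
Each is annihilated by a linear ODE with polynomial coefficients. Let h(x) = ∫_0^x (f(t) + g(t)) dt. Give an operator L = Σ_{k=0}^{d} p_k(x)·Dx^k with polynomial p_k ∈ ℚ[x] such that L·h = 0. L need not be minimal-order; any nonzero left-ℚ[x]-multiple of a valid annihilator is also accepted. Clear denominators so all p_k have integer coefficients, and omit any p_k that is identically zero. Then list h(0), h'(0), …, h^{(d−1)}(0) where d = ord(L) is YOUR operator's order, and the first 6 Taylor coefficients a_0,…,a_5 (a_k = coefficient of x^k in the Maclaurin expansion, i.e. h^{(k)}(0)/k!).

f: a_k = 3, 12, 48, 192, 768, 3072, …
g: a_k = 3, 9, 27/2, 27/2, 81/8, 243/40, …
f+g: L₀ = lclm(L_f,L_g), ord ≤ 1+1.
h=∫₀ˣh₀: take L = L₀·Dx.
L = (-60 - 144·x)·Dx + (23 + 72·x - 144·x^2)·Dx^2 + (-1 - 8·x + 48·x^2)·Dx^3  (order 3).
h: a_k = 0, 6, 21/2, 41/2, 411/8, 1245/8, …
ICs: h(0) = 0, h′(0) = 6, h′′(0) = 21.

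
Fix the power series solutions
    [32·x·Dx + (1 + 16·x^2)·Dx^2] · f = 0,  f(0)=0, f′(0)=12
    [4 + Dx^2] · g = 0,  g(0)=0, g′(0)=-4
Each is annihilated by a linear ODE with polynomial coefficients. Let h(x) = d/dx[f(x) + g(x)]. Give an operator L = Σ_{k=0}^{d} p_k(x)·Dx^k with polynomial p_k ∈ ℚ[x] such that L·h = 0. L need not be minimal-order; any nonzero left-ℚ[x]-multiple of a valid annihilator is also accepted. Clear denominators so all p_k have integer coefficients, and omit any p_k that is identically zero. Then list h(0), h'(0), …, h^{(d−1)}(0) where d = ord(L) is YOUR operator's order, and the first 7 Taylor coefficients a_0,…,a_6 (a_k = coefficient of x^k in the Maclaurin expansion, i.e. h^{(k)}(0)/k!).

f: a_k = 0, 12, 0, -64, 0, 3072/5, 0, …
g: a_k = 0, -4, 0, 8/3, 0, -8/15, 0, …
f+g: L₀ = lclm(L_f,L_g), ord ≤ 2+2.
Differentiate: ansatz ord ≤ ord L₀ ⇒ L.
L = (-6016·x + 102400·x^3 + 32768·x^5) + (-28 + 1216·x^2 + 27648·x^4 + 16384·x^6)·Dx + (-1504·x + 25600·x^3 + 8192·x^5)·Dx^2 + (-7 + 304·x^2 + 6912·x^4 + 4096·x^6)·Dx^3  (order 3).
h: a_k = 8, 0, -184, 0, 9208/3, 0, -2211824/45, …
ICs: h(0) = 8, h′(0) = 0, h′′(0) = -368.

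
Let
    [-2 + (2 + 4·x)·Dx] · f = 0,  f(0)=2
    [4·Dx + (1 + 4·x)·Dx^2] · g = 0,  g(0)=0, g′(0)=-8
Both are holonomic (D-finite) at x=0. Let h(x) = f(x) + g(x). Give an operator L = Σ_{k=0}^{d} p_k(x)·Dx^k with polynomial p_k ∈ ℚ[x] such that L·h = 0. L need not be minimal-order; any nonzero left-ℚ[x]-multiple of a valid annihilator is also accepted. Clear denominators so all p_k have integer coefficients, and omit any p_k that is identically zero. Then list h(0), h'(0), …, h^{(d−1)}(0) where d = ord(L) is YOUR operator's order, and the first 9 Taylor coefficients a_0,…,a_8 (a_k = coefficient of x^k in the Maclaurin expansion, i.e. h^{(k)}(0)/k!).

f: a_k = 2, 2, -1, 1, -5/4, 7/4, -21/8, 33/8, -429/64, …
g: a_k = 0, -8, 16, -128/3, 128, -2048/5, 4096/3, -32768/7, 16384, …
h₀=f+g: left-lcm gives L₀, ord ≤ 3.
L = (20 + 16·x)·Dx + (29 + 104·x + 80·x^2)·Dx^2 + (3 + 22·x + 48·x^2 + 32·x^3)·Dx^3  (order 3).
h: a_k = 2, -6, 15, -125/3, 507/4, -8157/20, 32705/24, -261913/56, 1048147/64, …
ICs: h(0) = 2, h′(0) = -6, h′′(0) = 30.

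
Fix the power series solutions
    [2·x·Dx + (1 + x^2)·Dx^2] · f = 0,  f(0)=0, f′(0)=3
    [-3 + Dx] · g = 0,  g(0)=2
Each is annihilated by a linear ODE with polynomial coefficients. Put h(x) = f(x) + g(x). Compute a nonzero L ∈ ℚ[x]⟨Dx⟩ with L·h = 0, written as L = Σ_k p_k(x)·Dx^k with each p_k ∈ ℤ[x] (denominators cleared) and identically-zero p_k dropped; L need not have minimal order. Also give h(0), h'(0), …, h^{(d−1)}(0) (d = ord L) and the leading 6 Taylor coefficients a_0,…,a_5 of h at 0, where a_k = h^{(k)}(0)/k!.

L = (6 - 18·x - 18·x^2 - 18·x^3)·Dx + (-11 - 12·x^2 - 9·x^4)·Dx^2 + (3 + 2·x + 6·x^2 + 2·x^3 + 3·x^4)·Dx^3  (order 3).
h: a_k = 2, 9, 9, 8, 27/4, 93/20, …
ICs: h(0) = 2, h′(0) = 9, h′′(0) = 18.

f: a_k = 0, 3, 0, -1, 0, 3/5, …
g: a_k = 2, 6, 9, 9, 27/4, 81/20, …
L₀ := lclm(L_f,L_g); ord L₀ ≤ 2+1.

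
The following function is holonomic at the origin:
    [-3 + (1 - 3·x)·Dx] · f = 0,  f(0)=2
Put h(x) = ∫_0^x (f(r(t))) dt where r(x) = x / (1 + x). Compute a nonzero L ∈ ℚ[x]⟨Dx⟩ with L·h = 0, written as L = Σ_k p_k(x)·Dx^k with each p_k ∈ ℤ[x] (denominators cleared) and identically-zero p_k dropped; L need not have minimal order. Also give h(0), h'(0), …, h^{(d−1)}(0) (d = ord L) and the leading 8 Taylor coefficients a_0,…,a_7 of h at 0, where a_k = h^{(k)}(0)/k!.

f: a_k = 2, 6, 18, 54, 162, 486, 1458, 4374, …
h₀=f(r): pull back L_f along r ⇒ L₀.
Integrate: L := L₀·Dx.
L = 3·Dx + (-1 + x + 2·x^2)·Dx^2  (order 2).
h: a_k = 0, 2, 3, 4, 6, 48/5, 16, 192/7, …
ICs: h(0) = 0, h′(0) = 2.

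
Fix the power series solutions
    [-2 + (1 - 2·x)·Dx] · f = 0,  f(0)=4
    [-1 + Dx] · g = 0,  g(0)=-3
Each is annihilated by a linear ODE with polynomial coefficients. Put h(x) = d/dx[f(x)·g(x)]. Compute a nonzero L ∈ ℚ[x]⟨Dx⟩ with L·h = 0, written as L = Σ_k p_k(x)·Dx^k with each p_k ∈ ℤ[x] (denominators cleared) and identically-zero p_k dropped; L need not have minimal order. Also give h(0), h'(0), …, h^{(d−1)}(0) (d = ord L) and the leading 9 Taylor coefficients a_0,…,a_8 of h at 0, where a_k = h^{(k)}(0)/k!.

f: a_k = 4, 8, 16, 32, 64, 128, 256, 512, 1024, …
g: a_k = -3, -3, -3/2, -1/2, -1/8, -1/40, -1/240, -1/1680, -1/13440, …
L₀ := L_f ⊗_s L_g (sym. prod.), ord ≤ 1.
h=h₀': d/dx-closure on L₀ ⇒ L.
L = (13 - 12·x + 4·x^2) + (-3 + 8·x - 4·x^2)·Dx  (order 1).
h: a_k = -36, -156, -474, -1266, -6331/2, -75973/10, -354541/20, -17017969/420, -306323443/3360, …
ICs: h(0) = -36.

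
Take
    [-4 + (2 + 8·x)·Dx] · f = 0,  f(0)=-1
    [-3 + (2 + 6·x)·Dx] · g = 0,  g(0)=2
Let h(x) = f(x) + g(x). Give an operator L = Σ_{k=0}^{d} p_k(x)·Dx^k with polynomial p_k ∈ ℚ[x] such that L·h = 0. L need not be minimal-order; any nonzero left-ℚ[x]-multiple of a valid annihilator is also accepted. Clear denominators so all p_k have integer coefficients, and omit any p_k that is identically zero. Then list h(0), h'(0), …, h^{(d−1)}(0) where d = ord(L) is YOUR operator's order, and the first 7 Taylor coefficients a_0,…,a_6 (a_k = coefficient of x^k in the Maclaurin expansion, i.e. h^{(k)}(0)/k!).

L = -6 + (7 + 24·x)·Dx + (2 + 14·x + 24·x^2)·Dx^2  (order 2).
h: a_k = 1, 1, -1/4, -5/8, 235/64, -1883/128, 27699/512, …
ICs: h(0) = 1, h′(0) = 1.

f: a_k = -1, -2, 2, -4, 10, -28, 84, …
g: a_k = 2, 3, -9/4, 27/8, -405/64, 1701/128, -15309/512, …
Sum ⇒ L₀ = lclm(L_f,L_g) in ℚ(x)⟨Dx⟩.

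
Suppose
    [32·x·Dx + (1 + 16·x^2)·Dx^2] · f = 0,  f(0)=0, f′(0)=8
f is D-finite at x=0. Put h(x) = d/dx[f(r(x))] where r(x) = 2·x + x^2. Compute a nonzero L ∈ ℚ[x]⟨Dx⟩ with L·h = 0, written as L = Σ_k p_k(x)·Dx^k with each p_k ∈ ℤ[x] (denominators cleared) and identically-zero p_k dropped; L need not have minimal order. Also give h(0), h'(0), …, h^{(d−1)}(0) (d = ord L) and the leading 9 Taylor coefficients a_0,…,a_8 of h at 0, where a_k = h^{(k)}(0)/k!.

L = (-1 + 128·x + 256·x^2 + 192·x^3 + 48·x^4) + (1 + x + 64·x^2 + 128·x^3 + 80·x^4 + 16·x^5)·Dx  (order 1).
h: a_k = 16, 16, -1024, -2048, 64256, 196352, -3964928, -16646144, 240160768, …
ICs: h(0) = 16.

f: a_k = 0, 8, 0, -128/3, 0, 2048/5, 0, -32768/7, 0, …
Change of var in L_f (x↦r) gives L₀.
Derive L from L₀ (diff closure).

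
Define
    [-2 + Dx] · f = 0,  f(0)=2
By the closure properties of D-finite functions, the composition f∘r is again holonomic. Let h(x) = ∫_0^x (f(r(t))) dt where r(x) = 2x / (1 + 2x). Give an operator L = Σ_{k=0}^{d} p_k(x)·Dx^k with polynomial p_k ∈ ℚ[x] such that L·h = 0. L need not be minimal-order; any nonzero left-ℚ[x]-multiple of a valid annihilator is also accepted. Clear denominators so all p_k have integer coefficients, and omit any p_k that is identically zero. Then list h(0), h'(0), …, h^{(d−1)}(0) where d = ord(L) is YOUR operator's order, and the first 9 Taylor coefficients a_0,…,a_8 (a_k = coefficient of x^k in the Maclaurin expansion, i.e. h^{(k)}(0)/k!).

f: a_k = 2, 4, 4, 8/3, 4/3, 8/15, 8/45, 16/315, 4/315, …
h₀=f(r): pull back L_f along r ⇒ L₀.
Integrate: L := L₀·Dx.
L = -4·Dx + (1 + 4·x + 4·x^2)·Dx^2  (order 2).
h: a_k = 0, 2, 4, 0, -8/3, 64/15, -64/15, 512/315, 320/63, …
ICs: h(0) = 0, h′(0) = 2.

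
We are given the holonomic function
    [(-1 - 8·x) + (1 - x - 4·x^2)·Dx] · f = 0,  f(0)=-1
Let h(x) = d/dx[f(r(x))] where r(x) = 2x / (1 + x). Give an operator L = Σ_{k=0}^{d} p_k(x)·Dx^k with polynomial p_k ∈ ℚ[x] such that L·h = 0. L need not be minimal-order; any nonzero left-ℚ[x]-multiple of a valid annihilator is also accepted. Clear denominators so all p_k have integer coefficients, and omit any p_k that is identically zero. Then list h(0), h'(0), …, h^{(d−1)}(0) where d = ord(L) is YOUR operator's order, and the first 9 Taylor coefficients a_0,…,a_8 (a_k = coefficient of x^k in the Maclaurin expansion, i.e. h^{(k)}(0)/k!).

f: a_k = -1, -1, -5, -9, -29, -65, -181, -441, -1165, …
Change of var in L_f (x↦r) gives L₀.
Derive L from L₀ (diff closure).
L = (18 + 102·x + 918·x^2 + 578·x^3) + (-1 - 18·x + 306·x^3 + 289·x^4)·Dx  (order 1).
h: a_k = -2, -36, -102, -1224, -2890, -31212, -68782, -707472, -1503378, …
ICs: h(0) = -2.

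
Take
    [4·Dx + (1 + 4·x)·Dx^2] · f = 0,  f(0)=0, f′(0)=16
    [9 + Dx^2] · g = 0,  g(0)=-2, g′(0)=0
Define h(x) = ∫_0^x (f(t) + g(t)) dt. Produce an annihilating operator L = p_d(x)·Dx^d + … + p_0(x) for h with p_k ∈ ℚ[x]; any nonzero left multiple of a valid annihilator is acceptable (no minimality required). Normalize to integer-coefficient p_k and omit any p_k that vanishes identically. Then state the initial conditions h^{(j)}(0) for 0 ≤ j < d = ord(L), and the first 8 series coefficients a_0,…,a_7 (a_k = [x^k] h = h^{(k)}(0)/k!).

L = (3780 + 2592·x + 5184·x^2)·Dx^2 + (369 + 2124·x + 3888·x^2 + 5184·x^3)·Dx^3 + (420 + 288·x + 576·x^2)·Dx^4 + (41 + 236·x + 432·x^2 + 576·x^3)·Dx^5  (order 5).
h: a_k = 0, -2, 8, -23/3, 64/3, -1051/20, 2048/15, -327437/840, …
ICs: h(0) = 0, h′(0) = -2, h′′(0) = 16, h′′′(0) = -46, h′′′′(0) = 512.

f: a_k = 0, 16, -32, 256/3, -256, 4096/5, -8192/3, 65536/7, …
g: a_k = -2, 0, 9, 0, -27/4, 0, 81/40, 0, …
Sum ⇒ L₀ = lclm(L_f,L_g) in ℚ(x)⟨Dx⟩.
h=∫h₀ ⇒ L = L₀·Dx.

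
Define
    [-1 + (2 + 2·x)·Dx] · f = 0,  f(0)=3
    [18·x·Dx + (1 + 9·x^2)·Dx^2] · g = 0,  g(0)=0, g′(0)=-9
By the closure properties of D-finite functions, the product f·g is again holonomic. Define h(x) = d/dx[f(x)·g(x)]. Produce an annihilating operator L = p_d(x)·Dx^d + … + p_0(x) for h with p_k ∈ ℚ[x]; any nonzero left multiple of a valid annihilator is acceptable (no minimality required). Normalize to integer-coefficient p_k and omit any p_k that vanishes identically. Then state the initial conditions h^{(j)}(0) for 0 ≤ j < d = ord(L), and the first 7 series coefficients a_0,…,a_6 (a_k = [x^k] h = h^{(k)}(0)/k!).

L = (23 + 120·x - 570·x^2 - 648·x^3 - 81·x^4) + (52 + 220·x - 936·x^2 - 3048·x^3 - 2268·x^4 - 324·x^5)·Dx + (4 - 40·x - 68·x^2 - 432·x^3 - 948·x^4 - 648·x^5 - 108·x^6)·Dx^2  (order 2).
h: a_k = -27, -27, 2025/8, 621/4, -285741/128, -823203/640, 102642957/5120, …
ICs: h(0) = -27, h′(0) = -27.

f: a_k = 3, 3/2, -3/8, 3/16, -15/128, 21/256, -63/1024, …
g: a_k = 0, -9, 0, 27, 0, -729/5, 0, …
h₀=f·g: eliminate ⇒ L₀, order ≤ 1·2.
Differentiate: ansatz ord ≤ ord L₀ ⇒ L.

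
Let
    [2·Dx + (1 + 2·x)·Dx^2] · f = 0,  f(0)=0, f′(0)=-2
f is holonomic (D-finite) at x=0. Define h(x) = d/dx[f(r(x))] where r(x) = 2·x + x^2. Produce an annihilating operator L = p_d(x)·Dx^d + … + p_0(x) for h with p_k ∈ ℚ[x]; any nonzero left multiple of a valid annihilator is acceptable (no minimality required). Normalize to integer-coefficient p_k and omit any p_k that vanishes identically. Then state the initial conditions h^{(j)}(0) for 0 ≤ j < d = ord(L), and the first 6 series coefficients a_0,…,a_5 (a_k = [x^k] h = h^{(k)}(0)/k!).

L = (3 + 4·x + 2·x^2) + (1 + 5·x + 6·x^2 + 2·x^3)·Dx  (order 1).
h: a_k = -4, 12, -40, 136, -464, 1584, …
ICs: h(0) = -4.

f: a_k = 0, -2, 2, -8/3, 4, -32/5, …
Substitute x→r, Dx→(1/r')Dx; clear ⇒ L₀.
h₀' ⇒ L via d/dx closure of L₀.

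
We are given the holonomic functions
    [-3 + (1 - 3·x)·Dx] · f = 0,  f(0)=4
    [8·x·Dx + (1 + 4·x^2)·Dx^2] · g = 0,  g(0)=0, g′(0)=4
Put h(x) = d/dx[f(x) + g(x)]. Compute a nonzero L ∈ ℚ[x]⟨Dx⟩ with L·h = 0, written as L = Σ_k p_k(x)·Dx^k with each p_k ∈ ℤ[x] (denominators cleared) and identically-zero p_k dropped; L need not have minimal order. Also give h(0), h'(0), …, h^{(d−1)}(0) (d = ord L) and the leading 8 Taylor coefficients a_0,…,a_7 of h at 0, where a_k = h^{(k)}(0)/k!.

f: a_k = 4, 12, 36, 108, 324, 972, 2916, 8748, …
g: a_k = 0, 4, 0, -16/3, 0, 64/5, 0, -256/7, …
L₀ := lclm(L_f,L_g); ord L₀ ≤ 1+2.
Derive L from L₀ (diff closure).
L = (-24 + 288·x + 288·x^2) + (31 - 24·x + 204·x^2 + 288·x^3)·Dx + (-3 + 5·x + 20·x^3 + 48·x^4)·Dx^2  (order 2).
h: a_k = 16, 72, 308, 1296, 4924, 17496, 60980, 209952, …
ICs: h(0) = 16, h′(0) = 72.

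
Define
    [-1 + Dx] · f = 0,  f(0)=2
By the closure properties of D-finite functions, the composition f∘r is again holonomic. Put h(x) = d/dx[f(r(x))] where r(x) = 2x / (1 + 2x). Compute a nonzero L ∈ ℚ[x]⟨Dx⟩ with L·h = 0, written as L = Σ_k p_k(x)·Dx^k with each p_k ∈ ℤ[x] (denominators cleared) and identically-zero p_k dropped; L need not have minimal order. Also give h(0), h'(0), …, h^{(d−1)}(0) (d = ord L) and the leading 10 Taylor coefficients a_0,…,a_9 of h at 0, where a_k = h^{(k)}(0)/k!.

f: a_k = 2, 2, 1, 1/3, 1/12, 1/60, 1/360, 1/2520, 1/20160, 1/181440, …
Substitute x→r, Dx→(1/r')Dx; clear ⇒ L₀.
h₀' ⇒ L via d/dx closure of L₀.
L = (-2 - 8·x) + (-1 - 4·x - 4·x^2)·Dx  (order 1).
h: a_k = 4, -8, 8, 16/3, -152/3, 2416/15, -17456/45, 250912/315, -452152/315, 6340336/2835, …
ICs: h(0) = 4.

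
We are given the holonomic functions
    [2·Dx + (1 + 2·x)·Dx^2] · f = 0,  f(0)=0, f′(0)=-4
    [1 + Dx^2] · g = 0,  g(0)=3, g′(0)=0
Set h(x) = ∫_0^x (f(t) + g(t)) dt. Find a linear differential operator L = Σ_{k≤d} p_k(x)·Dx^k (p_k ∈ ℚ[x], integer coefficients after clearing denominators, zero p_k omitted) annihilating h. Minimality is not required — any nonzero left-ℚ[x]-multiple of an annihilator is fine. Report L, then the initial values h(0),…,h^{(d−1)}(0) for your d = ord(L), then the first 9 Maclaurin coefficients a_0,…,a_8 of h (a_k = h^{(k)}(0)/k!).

f: a_k = 0, -4, 4, -16/3, 8, -64/5, 64/3, -256/7, 64, …
g: a_k = 3, 0, -3/2, 0, 1/8, 0, -1/240, 0, 1/13440, …
L₀ := lclm(L_f,L_g); ord L₀ ≤ 2+2.
Integrate: L := L₀·Dx.
L = (50 + 8·x + 8·x^2)·Dx^2 + (9 + 22·x + 12·x^2 + 8·x^3)·Dx^3 + (50 + 8·x + 8·x^2)·Dx^4 + (9 + 22·x + 12·x^2 + 8·x^3)·Dx^5  (order 5).
h: a_k = 0, 3, -2, 5/6, -4/3, 13/8, -32/15, 5119/1680, -32/7, …
ICs: h(0) = 0, h′(0) = 3, h′′(0) = -4, h′′′(0) = 5, h′′′′(0) = -32.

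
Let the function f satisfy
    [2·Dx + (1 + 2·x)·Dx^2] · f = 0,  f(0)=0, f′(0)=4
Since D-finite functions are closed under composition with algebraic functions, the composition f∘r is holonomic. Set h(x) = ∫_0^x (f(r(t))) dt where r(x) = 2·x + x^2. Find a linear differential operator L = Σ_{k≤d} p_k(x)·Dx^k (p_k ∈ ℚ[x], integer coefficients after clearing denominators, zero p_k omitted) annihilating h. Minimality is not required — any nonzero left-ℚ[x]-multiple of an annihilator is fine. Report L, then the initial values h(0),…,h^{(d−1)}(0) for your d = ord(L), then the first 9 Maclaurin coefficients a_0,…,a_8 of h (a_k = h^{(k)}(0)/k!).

L = (3 + 4·x + 2·x^2)·Dx^2 + (1 + 5·x + 6·x^2 + 2·x^3)·Dx^3  (order 3).
h: a_k = 0, 0, 4, -4, 20/3, -68/5, 464/15, -528/7, 1352/7, …
ICs: h(0) = 0, h′(0) = 0, h′′(0) = 8.

f: a_k = 0, 4, -4, 16/3, -8, 64/5, -64/3, 256/7, -64, …
f∘r: x↦r, Dx↦Dx/r' in L_f ⇒ L₀.
∫: right-multiply L₀ by Dx.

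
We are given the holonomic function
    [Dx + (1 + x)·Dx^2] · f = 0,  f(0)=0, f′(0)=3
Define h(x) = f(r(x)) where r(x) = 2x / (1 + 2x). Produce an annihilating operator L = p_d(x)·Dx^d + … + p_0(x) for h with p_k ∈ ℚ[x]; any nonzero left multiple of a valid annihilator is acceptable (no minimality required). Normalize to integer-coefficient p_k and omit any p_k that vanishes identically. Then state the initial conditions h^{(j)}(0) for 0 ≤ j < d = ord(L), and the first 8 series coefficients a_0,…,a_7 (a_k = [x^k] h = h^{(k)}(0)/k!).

f: a_k = 0, 3, -3/2, 1, -3/4, 3/5, -1/2, 3/7, …
f∘r: x↦r, Dx↦Dx/r' in L_f ⇒ L₀.
L = (6 + 16·x)·Dx + (1 + 6·x + 8·x^2)·Dx^2  (order 2).
h: a_k = 0, 6, -18, 56, -180, 2976/5, -2016, 48768/7, …
ICs: h(0) = 0, h′(0) = 6.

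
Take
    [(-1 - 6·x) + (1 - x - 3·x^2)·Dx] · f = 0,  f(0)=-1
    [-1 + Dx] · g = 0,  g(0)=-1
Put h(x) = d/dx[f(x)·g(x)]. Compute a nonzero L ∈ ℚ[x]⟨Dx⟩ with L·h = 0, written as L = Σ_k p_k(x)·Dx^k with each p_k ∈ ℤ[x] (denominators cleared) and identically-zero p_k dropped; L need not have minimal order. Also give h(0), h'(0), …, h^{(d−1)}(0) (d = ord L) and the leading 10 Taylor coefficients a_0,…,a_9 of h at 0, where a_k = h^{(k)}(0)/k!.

f: a_k = -1, -1, -4, -7, -19, -40, -97, -217, -508, -1159, …
g: a_k = -1, -1, -1/2, -1/6, -1/24, -1/120, -1/720, -1/5040, -1/40320, -1/362880, …
Product ⇒ symmetric product L₀, ord ≤ 1.
Derive L from L₀ (diff closure).
L = (11 + 26·x + 31·x^2 - 30·x^3 + 9·x^4) + (-2 - 3·x + 14·x^2 + 12·x^3 - 9·x^4)·Dx  (order 1).
h: a_k = 2, 11, 35, 677/6, 3793/12, 106447/120, 850483/360, 6298165/1008, 325413041/20160, 2144397653/51840, …
ICs: h(0) = 2.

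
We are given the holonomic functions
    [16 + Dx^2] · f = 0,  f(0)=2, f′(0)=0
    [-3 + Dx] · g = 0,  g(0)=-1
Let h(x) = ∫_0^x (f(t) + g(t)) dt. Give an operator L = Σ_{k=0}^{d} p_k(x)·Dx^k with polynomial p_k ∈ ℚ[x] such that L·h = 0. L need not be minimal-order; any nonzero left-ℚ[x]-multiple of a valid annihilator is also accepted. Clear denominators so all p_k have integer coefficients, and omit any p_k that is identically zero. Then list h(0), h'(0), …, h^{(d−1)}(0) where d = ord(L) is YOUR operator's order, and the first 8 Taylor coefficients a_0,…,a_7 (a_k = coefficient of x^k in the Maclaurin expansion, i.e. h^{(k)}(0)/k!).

f: a_k = 2, 0, -16, 0, 64/3, 0, -512/45, 0, …
g: a_k = -1, -3, -9/2, -9/2, -27/8, -81/40, -81/80, -243/560, …
f+g: L₀ = lclm(L_f,L_g), ord ≤ 2+1.
Integrate: L := L₀·Dx.
L = -48·Dx + 16·Dx^2 - 3·Dx^3 + Dx^4  (order 4).
h: a_k = 0, 1, -3/2, -41/6, -9/8, 431/120, -27/80, -8921/5040, …
ICs: h(0) = 0, h′(0) = 1, h′′(0) = -3, h′′′(0) = -41.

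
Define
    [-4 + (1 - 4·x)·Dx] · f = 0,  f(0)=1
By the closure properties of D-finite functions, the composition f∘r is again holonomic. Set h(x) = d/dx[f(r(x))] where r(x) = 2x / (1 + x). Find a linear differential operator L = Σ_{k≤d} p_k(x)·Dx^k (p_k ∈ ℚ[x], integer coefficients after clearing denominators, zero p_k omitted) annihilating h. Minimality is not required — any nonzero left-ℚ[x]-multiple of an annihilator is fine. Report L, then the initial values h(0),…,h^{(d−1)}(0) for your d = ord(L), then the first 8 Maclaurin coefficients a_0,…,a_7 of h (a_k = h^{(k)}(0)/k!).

f: a_k = 1, 4, 16, 64, 256, 1024, 4096, 16384, …
Change of var in L_f (x↦r) gives L₀.
Derive L from L₀ (diff closure).
L = 14 + (-1 + 7·x)·Dx  (order 1).
h: a_k = 8, 112, 1176, 10976, 96040, 806736, 6588344, 52706752, …
ICs: h(0) = 8.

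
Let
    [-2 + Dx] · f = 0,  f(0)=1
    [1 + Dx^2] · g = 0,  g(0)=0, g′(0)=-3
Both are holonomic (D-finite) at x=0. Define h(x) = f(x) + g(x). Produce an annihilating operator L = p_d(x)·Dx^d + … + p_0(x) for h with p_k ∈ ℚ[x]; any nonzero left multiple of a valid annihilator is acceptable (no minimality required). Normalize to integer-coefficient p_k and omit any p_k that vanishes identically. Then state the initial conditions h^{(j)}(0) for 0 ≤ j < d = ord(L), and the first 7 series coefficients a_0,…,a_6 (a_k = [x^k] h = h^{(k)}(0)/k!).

L = -2 + Dx - 2·Dx^2 + Dx^3  (order 3).
h: a_k = 1, -1, 2, 11/6, 2/3, 29/120, 4/45, …
ICs: h(0) = 1, h′(0) = -1, h′′(0) = 4.

f: a_k = 1, 2, 2, 4/3, 2/3, 4/15, 4/45, …
g: a_k = 0, -3, 0, 1/2, 0, -1/40, 0, …
L₀ := lclm(L_f,L_g); ord L₀ ≤ 1+2.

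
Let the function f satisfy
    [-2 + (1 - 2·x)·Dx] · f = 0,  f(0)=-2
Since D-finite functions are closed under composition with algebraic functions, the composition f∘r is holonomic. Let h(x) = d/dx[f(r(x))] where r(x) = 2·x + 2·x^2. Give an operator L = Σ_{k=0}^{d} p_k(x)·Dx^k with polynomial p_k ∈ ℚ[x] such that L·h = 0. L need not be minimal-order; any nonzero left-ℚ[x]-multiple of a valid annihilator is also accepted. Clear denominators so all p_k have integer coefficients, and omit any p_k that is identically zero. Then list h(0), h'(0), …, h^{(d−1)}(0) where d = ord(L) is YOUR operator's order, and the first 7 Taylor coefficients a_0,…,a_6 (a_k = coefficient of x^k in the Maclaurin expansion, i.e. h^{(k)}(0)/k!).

L = (10 + 24·x + 24·x^2) + (-1 + 2·x + 12·x^2 + 8·x^3)·Dx  (order 1).
h: a_k = -8, -80, -576, -3712, -22400, -129792, -731136, …
ICs: h(0) = -8.

f: a_k = -2, -4, -8, -16, -32, -64, -128, …
f∘r: x↦r, Dx↦Dx/r' in L_f ⇒ L₀.
h=h₀': d/dx-closure on L₀ ⇒ L.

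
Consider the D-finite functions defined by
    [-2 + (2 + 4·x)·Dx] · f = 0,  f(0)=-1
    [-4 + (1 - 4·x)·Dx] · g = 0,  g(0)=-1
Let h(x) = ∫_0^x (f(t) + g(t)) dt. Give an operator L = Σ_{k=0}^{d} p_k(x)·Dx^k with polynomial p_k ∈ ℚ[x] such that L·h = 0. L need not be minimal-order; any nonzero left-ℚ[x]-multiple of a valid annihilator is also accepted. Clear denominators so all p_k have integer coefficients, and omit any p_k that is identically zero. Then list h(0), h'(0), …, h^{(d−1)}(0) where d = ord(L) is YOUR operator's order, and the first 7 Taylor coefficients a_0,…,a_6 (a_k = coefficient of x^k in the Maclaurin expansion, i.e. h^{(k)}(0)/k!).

L = (12 + 16·x)·Dx + (-11 - 40·x - 48·x^2)·Dx^2 + (1 + 2·x - 16·x^2 - 32·x^3)·Dx^3  (order 3).
h: a_k = 0, -2, -5/2, -31/6, -129/8, -2043/40, -2733/16, …
ICs: h(0) = 0, h′(0) = -2, h′′(0) = -5.

f: a_k = -1, -1, 1/2, -1/2, 5/8, -7/8, 21/16, …
g: a_k = -1, -4, -16, -64, -256, -1024, -4096, …
Sum ⇒ L₀ = lclm(L_f,L_g) in ℚ(x)⟨Dx⟩.
h=∫h₀ ⇒ L = L₀·Dx.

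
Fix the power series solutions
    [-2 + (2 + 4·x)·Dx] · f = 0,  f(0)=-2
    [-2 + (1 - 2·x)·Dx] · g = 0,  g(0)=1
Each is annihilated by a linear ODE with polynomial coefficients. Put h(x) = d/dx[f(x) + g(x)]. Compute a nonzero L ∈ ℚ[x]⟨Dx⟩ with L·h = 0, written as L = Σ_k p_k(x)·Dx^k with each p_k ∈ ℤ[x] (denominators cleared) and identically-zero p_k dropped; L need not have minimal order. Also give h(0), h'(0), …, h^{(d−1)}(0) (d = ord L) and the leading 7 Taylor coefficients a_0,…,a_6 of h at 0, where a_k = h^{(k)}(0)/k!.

L = (-36 - 24·x) + (-21 - 108·x - 84·x^2)·Dx + (5 + 6·x - 20·x^2 - 24·x^3)·Dx^2  (order 2).
h: a_k = 0, 10, 21, 69, 605/4, 1599/4, 6937/8, …
ICs: h(0) = 0, h′(0) = 10.

f: a_k = -2, -2, 1, -1, 5/4, -7/4, 21/8, …
g: a_k = 1, 2, 4, 8, 16, 32, 64, …
h₀=f+g: left-lcm gives L₀, ord ≤ 2.
Derive L from L₀ (diff closure).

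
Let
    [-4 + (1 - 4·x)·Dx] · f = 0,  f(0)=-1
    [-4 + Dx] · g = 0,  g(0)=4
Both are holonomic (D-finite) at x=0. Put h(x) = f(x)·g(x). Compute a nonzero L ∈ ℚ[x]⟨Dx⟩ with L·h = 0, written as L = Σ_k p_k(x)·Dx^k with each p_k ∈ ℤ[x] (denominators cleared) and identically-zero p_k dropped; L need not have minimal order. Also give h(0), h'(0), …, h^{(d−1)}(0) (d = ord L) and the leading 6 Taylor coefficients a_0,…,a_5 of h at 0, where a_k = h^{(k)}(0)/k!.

f: a_k = -1, -4, -16, -64, -256, -1024, …
g: a_k = 4, 16, 32, 128/3, 128/3, 512/15, …
h₀=f·g: eliminate ⇒ L₀, order ≤ 1·1.
L = (8 - 16·x) + (-1 + 4·x)·Dx  (order 1).
h: a_k = -4, -32, -160, -2048/3, -8320/3, -166912/15, …
ICs: h(0) = -4.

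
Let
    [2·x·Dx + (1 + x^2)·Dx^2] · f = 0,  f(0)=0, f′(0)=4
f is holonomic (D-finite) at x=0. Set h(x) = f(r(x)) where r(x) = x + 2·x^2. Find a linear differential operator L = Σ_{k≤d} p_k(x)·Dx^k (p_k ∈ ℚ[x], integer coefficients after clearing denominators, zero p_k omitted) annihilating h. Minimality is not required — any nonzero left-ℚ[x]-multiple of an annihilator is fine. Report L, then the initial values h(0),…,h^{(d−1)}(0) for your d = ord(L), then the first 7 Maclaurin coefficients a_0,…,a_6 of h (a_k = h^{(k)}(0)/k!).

L = (-4 + 2·x + 16·x^2 + 48·x^3 + 48·x^4)·Dx + (1 + 4·x + x^2 + 8·x^3 + 20·x^4 + 16·x^5)·Dx^2  (order 2).
h: a_k = 0, 4, 8, -4/3, -8, -76/5, -8/3, …
ICs: h(0) = 0, h′(0) = 4.

f: a_k = 0, 4, 0, -4/3, 0, 4/5, 0, …
h₀=f(r): pull back L_f along r ⇒ L₀.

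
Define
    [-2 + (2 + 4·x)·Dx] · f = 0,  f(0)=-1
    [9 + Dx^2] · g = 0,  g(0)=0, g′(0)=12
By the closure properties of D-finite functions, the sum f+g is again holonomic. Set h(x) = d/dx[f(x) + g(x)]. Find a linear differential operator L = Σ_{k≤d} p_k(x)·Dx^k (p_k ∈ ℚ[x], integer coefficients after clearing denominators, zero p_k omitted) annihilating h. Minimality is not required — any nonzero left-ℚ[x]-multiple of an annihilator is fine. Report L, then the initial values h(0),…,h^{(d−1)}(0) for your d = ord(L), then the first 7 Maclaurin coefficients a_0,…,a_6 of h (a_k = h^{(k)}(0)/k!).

L = (-18 - 27·x - 27·x^2) + (-9 - 45·x - 81·x^2 - 54·x^3)·Dx + (-2 - 3·x - 3·x^2)·Dx^2 + (-1 - 5·x - 9·x^2 - 6·x^3)·Dx^3  (order 3).
h: a_k = 11, 1, -111/2, 5/2, 289/8, 63/8, -2127/80, …
ICs: h(0) = 11, h′(0) = 1, h′′(0) = -111.

f: a_k = -1, -1, 1/2, -1/2, 5/8, -7/8, 21/16, …
g: a_k = 0, 12, 0, -18, 0, 81/10, 0, …
Sum ⇒ L₀ = lclm(L_f,L_g) in ℚ(x)⟨Dx⟩.
Derive L from L₀ (diff closure).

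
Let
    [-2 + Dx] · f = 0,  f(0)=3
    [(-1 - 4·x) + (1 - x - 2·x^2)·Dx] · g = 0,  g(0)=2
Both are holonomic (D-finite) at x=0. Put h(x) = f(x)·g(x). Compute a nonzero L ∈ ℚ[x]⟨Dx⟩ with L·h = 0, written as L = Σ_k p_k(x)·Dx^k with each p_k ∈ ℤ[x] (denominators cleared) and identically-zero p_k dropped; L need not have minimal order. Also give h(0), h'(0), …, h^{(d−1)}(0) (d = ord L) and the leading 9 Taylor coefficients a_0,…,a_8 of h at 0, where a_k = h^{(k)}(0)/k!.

f: a_k = 3, 6, 6, 4, 2, 4/5, 4/15, 8/105, 2/105, …
g: a_k = 2, 2, 6, 10, 22, 42, 86, 170, 342, …
Product ⇒ symmetric product L₀, ord ≤ 1.
L = (3 + 2·x - 4·x^2) + (-1 + x + 2·x^2)·Dx  (order 1).
h: a_k = 6, 18, 42, 86, 174, 1738/5, 10442/15, 48702/35, 292298/105, …
ICs: h(0) = 6.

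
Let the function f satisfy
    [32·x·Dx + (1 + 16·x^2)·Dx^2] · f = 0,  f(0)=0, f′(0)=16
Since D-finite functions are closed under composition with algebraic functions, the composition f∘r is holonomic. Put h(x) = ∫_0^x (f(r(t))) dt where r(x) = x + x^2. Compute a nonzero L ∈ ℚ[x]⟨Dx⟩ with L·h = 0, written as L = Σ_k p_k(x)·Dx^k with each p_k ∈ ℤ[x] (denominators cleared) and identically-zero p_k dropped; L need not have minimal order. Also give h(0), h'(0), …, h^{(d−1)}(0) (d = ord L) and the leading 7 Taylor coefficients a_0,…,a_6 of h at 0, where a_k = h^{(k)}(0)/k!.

L = (-2 + 32·x + 128·x^2 + 192·x^3 + 96·x^4)·Dx^2 + (1 + 2·x + 16·x^2 + 64·x^3 + 80·x^4 + 32·x^5)·Dx^3  (order 3).
h: a_k = 0, 0, 8, 16/3, -64/3, -256/5, 1408/15, …
ICs: h(0) = 0, h′(0) = 0, h′′(0) = 16.

f: a_k = 0, 16, 0, -256/3, 0, 4096/5, 0, …
Change of var in L_f (x↦r) gives L₀.
∫: right-multiply L₀ by Dx.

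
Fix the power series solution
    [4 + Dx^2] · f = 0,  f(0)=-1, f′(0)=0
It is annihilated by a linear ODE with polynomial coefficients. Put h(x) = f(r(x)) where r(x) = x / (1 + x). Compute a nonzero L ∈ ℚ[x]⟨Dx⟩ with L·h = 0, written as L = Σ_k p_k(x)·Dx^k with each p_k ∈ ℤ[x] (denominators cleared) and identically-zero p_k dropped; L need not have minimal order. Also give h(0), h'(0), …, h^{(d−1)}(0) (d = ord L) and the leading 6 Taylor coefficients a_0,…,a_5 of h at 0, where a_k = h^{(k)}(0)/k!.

f: a_k = -1, 0, 2, 0, -2/3, 0, …
f∘r: x↦r, Dx↦Dx/r' in L_f ⇒ L₀.
L = 4 + (2 + 6·x + 6·x^2 + 2·x^3)·Dx + (1 + 4·x + 6·x^2 + 4·x^3 + x^4)·Dx^2  (order 2).
h: a_k = -1, 0, 2, -4, 16/3, -16/3, …
ICs: h(0) = -1, h′(0) = 0.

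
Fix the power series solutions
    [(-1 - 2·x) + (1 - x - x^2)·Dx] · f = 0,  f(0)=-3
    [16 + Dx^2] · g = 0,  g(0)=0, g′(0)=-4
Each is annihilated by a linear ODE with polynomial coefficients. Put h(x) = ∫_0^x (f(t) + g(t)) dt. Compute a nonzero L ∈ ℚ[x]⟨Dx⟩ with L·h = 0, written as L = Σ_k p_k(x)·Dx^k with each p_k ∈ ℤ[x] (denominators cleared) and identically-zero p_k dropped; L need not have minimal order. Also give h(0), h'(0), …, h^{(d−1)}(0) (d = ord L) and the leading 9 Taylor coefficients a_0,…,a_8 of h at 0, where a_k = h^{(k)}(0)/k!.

f: a_k = -3, -3, -6, -9, -15, -24, -39, -63, -102, …
g: a_k = 0, -4, 0, 32/3, 0, -128/15, 0, 1024/315, 0, …
h₀=f+g: left-lcm gives L₀, ord ≤ 3.
h=∫h₀ ⇒ L = L₀·Dx.
L = (272 + 384·x - 352·x^2 + 192·x^3 + 640·x^4 + 256·x^5)·Dx + (-160 + 368·x + 32·x^2 - 544·x^3 + 48·x^4 + 384·x^5 + 128·x^6)·Dx^2 + (17 + 24·x - 22·x^2 + 12·x^3 + 40·x^4 + 16·x^5)·Dx^3 + (-10 + 23·x + 2·x^2 - 34·x^3 + 3·x^4 + 24·x^5 + 8·x^6)·Dx^4  (order 4).
h: a_k = 0, -3, -7/2, -2, 5/12, -3, -244/45, -39/7, -18821/2520, …
ICs: h(0) = 0, h′(0) = -3, h′′(0) = -7, h′′′(0) = -12.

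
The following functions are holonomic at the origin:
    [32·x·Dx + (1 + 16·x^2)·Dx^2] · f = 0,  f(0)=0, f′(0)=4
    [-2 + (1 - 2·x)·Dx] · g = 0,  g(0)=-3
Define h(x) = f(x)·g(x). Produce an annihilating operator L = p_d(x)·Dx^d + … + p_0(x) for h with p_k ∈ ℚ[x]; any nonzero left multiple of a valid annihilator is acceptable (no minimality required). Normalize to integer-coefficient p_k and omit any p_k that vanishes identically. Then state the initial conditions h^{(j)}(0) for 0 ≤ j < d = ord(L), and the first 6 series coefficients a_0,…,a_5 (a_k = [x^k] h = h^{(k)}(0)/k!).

f: a_k = 0, 4, 0, -64/3, 0, 1024/5, …
g: a_k = -3, -6, -12, -24, -48, -96, …
h₀=f·g: eliminate ⇒ L₀, order ≤ 2·1.
L = 64·x + (4 - 32·x + 128·x^2)·Dx + (-1 + 2·x - 16·x^2 + 32·x^3)·Dx^2  (order 2).
h: a_k = 0, -12, -24, 16, 32, -2752/5, …
ICs: h(0) = 0, h′(0) = -12.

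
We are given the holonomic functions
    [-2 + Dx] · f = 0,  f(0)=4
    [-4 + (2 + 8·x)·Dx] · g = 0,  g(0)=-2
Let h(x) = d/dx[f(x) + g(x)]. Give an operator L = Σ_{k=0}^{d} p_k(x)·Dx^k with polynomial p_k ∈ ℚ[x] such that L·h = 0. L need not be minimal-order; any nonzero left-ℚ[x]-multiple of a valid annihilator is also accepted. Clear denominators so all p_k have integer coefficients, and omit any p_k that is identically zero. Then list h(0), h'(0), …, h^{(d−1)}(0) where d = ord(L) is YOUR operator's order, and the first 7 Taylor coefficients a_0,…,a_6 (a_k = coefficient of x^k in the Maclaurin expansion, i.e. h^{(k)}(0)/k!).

L = (-8 - 8·x) + (2 - 8·x - 16·x^2)·Dx + (1 + 6·x + 8·x^2)·Dx^2  (order 2).
h: a_k = 4, 24, -8, 272/3, -824/3, 15152/15, -166288/45, …
ICs: h(0) = 4, h′(0) = 24.

f: a_k = 4, 8, 8, 16/3, 8/3, 16/15, 16/45, …
g: a_k = -2, -4, 4, -8, 20, -56, 168, …
Sum ⇒ L₀ = lclm(L_f,L_g) in ℚ(x)⟨Dx⟩.
Differentiate: ansatz ord ≤ ord L₀ ⇒ L.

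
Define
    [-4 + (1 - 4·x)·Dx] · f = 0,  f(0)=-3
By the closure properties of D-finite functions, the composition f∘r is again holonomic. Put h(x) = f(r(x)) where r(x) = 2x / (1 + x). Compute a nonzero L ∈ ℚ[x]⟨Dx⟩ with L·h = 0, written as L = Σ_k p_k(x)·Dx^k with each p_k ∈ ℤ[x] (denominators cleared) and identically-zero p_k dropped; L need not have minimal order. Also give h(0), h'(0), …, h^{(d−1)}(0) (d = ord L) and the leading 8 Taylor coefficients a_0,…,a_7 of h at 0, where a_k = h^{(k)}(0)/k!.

f: a_k = -3, -12, -48, -192, -768, -3072, -12288, -49152, …
h₀=f(r): pull back L_f along r ⇒ L₀.
L = 8 + (-1 + 6·x + 7·x^2)·Dx  (order 1).
h: a_k = -3, -24, -168, -1176, -8232, -57624, -403368, -2823576, …
ICs: h(0) = -3.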